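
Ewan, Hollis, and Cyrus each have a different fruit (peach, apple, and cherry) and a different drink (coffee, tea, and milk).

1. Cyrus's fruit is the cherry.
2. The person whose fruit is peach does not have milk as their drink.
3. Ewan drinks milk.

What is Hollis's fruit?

peach

Clue 1 rules out cherry for Hollis's fruit.
With clues 1–3, apple is impossible for Hollis's fruit.
That leaves peach.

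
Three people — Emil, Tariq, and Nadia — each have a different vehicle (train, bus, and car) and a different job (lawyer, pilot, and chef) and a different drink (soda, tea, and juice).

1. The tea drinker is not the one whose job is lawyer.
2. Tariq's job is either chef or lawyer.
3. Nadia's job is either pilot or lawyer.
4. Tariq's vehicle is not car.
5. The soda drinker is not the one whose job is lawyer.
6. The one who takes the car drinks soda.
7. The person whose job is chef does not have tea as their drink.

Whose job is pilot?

Nadia

With clues 1–2, Tariq is impossible for the one with job pilot.
With clues 1–7, Emil is impossible for the one with job pilot.
That leaves Nadia.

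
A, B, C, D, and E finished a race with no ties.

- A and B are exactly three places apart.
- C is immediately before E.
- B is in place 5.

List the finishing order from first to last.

D, A, C, E, B

From clue 1: A is in {1,2,4,5}.
From clues 1–2: C is in {2,3}.
From clues 1–3: D → place 1, A → place 2, C → place 3, E → place 4, B → place 5.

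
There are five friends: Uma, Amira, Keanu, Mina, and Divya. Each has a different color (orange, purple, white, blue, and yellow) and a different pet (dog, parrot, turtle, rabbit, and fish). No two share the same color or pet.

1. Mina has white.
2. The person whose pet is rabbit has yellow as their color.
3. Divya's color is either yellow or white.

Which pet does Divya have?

rabbit

With clues 1–3, dog, fish, parrot, and turtle are impossible for Divya's pet.
That leaves rabbit.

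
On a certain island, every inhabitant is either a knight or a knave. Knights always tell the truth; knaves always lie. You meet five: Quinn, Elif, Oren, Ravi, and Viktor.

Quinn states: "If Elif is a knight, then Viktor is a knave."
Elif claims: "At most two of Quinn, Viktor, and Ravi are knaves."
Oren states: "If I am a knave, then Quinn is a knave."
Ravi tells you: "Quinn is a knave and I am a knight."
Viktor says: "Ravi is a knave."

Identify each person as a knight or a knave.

Quinn: knave, Elif: knight, Oren: knight, Ravi: knave, Viktor: knight

Consider Quinn. Suppose Quinn is a knight.
Then no assignment of the remaining roles makes every statement match its speaker's type — contradiction.
So Quinn is a knave.
With that fixed, Oren's statement is true, so Oren is a knight.
Consider Elif. Suppose Elif is a knave.
Then Quinn's statement comes out true, contradicting Quinn being a knave.
So Elif is a knight.
Consider Ravi. Suppose Ravi is a knight.
Then no assignment of the remaining roles makes every statement match its speaker's type — contradiction.
So Ravi is a knave.
With that fixed, Viktor's statement is true, so Viktor is a knight.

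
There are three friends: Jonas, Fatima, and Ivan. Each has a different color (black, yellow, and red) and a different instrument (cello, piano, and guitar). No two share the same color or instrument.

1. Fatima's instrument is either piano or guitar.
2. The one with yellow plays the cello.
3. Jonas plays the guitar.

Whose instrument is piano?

With clues 1–3, Ivan and Jonas are impossible for the one with instrument piano.
That leaves Fatima.

Fatima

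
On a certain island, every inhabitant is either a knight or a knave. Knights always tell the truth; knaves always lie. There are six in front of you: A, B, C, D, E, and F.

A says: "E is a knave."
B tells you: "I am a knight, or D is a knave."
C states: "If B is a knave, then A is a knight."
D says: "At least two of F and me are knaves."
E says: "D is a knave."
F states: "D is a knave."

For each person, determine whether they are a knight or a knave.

Consider A. Suppose A is a knight.
Then no assignment of the remaining roles makes every statement match its speaker's type — contradiction.
So A is a knave.
Consider B. Suppose B is a knave.
Then no assignment of the remaining roles makes every statement match its speaker's type — contradiction.
So B is a knight.
With that fixed, C's statement is true, so C is a knight.
Consider D. Suppose D is a knight.
Then D's own statement would have to be true, but it can't be — contradiction.
So D is a knave.
With that fixed, E's statement is true, so E is a knight.
With that fixed, F's statement is true, so F is a knight.

A: knave, B: knight, C: knight, D: knave, E: knight, F: knight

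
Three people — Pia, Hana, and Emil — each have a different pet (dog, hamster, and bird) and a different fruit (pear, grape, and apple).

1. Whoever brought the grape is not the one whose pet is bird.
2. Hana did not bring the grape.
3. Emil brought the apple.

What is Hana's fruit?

pear

With clues 1–2, grape is impossible for Hana's fruit.
With clues 1–3, apple is impossible for Hana's fruit.
That leaves pear.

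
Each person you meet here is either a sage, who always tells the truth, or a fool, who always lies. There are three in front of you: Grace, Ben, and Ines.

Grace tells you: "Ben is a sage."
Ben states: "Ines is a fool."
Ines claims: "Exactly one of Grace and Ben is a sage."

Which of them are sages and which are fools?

Consider Grace. Suppose Grace is a fool.
Then no assignment of the remaining roles makes every statement match its speaker's type — contradiction.
So Grace is a sage.
Consider Ben. Suppose Ben is a fool.
Then Grace's statement comes out false, contradicting Grace being a sage.
So Ben is a sage.
With that fixed, Ines's statement is false, so Ines is a fool.

Grace: sage, Ben: sage, Ines: fool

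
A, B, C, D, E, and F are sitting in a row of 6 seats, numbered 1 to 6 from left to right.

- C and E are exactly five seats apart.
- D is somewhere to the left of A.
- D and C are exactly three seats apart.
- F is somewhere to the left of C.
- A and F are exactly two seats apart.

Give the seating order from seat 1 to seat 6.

E, F, D, A, B, C

From clue 1: C is in {1,6}.
From clues 1–3: A is in {4,5}.
From clues 1–4: E → seat 1, D → seat 3, C → seat 6.
From clues 1–5: F → seat 2, A → seat 4, B → seat 5.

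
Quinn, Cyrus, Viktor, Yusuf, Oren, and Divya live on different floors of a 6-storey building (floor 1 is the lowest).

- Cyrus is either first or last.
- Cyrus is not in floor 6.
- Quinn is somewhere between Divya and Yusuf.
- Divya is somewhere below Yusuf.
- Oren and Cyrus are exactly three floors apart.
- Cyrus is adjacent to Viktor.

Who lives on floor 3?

With clue 1, Cyrus is ruled out for floor 3.
With clues 1–4, Yusuf is ruled out for floor 3.
With clues 1–5, Oren is ruled out for floor 3.
With clues 1–6, Quinn and Viktor are ruled out for floor 3.
So floor 3 is Divya.

Divya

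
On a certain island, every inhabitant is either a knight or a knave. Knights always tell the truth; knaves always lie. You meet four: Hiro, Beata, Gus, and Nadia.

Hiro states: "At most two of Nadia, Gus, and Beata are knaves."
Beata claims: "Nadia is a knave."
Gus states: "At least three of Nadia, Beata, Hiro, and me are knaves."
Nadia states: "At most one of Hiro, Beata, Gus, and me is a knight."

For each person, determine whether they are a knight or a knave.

Consider Hiro. Suppose Hiro is a knave.
Then no assignment of the remaining roles makes every statement match its speaker's type — contradiction.
So Hiro is a knight.
Consider Beata. Suppose Beata is a knave.
Then no assignment of the remaining roles makes every statement match its speaker's type — contradiction.
So Beata is a knight.
With that fixed, Gus's statement is false, so Gus is a knave.
With that fixed, Nadia's statement is false, so Nadia is a knave.

Hiro: knight, Beata: knight, Gus: knave, Nadia: knave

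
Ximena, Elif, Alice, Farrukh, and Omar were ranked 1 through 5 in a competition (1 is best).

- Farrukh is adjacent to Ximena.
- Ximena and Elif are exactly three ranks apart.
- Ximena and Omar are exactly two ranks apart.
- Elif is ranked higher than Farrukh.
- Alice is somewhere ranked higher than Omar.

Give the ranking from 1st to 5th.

Alice, Elif, Omar, Farrukh, Ximena

From clues 1–2: Ximena is in {1,2,4,5}.
From clues 1–3: Alice is in {1,3,5}.
From clues 1–4: Ximena is in {4,5}.
From clues 1–5: Alice → rank 1, Elif → rank 2, Omar → rank 3, Farrukh → rank 4, Ximena → rank 5.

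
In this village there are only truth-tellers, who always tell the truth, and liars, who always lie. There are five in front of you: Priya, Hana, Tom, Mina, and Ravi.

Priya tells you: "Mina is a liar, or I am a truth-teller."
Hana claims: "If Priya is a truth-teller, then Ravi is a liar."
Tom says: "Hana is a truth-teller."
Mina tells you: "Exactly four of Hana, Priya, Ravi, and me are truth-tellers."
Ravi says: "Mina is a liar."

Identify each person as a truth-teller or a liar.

Consider Priya. Suppose Priya is a liar.
Then no assignment of the remaining roles makes every statement match its speaker's type — contradiction.
So Priya is a truth-teller.
Consider Hana. Suppose Hana is a truth-teller.
Then no assignment of the remaining roles makes every statement match its speaker's type — contradiction.
So Hana is a liar.
With that fixed, Tom's statement is false, so Tom is a liar.
With that fixed, Mina's statement is false, so Mina is a liar.
With that fixed, Ravi's statement is true, so Ravi is a truth-teller.

Priya: truth-teller, Hana: liar, Tom: liar, Mina: liar, Ravi: truth-teller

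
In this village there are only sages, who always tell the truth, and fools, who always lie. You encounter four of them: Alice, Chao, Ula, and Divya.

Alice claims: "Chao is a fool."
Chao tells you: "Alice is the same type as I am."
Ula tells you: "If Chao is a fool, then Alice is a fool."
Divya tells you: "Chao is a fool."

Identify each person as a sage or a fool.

Consider Alice. Suppose Alice is a fool.
Then whichever role Chao has, Chao's statement has the wrong truth value — contradiction.
So Alice is a sage.
Consider Chao. Suppose Chao is a sage.
Then Alice's statement comes out false, contradicting Alice being a sage.
So Chao is a fool.
With that fixed, Ula's statement is false, so Ula is a fool.
With that fixed, Divya's statement is true, so Divya is a sage.

Alice: sage, Chao: fool, Ula: fool, Divya: sage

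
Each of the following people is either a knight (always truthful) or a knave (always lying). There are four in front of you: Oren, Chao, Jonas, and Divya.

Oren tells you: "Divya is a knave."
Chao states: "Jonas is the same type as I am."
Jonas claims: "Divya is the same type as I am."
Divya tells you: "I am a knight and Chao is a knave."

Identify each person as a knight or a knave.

Consider Oren. Suppose Oren is a knight.
Then no assignment of the remaining roles makes every statement match its speaker's type — contradiction.
So Oren is a knave.
Consider Chao. Suppose Chao is a knight.
Then no assignment of the remaining roles makes every statement match its speaker's type — contradiction.
So Chao is a knave.
Consider Jonas. Suppose Jonas is a knave.
Then Chao's statement comes out true, contradicting Chao being a knave.
So Jonas is a knight.
Consider Divya. Suppose Divya is a knave.
Then Oren's statement comes out true, contradicting Oren being a knave.
So Divya is a knight.

Oren: knave, Chao: knave, Jonas: knight, Divya: knight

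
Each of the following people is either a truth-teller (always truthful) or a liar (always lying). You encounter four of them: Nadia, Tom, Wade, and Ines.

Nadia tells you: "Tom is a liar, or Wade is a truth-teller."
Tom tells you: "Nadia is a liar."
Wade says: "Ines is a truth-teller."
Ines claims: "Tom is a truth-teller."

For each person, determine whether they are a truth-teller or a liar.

Nadia: truth-teller, Tom: liar, Wade: liar, Ines: liar

Consider Nadia. Suppose Nadia is a liar.
Then no assignment of the remaining roles makes every statement match its speaker's type — contradiction.
So Nadia is a truth-teller.
With that fixed, Tom's statement is false, so Tom is a liar.
With that fixed, Ines's statement is false, so Ines is a liar.
With that fixed, Wade's statement is false, so Wade is a liar.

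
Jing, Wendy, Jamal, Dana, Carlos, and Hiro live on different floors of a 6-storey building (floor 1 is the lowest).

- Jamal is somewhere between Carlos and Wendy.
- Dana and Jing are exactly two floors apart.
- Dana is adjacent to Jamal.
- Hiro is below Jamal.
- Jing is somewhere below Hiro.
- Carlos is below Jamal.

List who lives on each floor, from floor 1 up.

From clue 1: Jamal is in {2,3,4,5}.
From clues 1–4: Jamal is in {3,4,5}.
From clues 1–5: Jing → floor 2, Hiro → floor 3, Dana → floor 4, Jamal → floor 5.
From clues 1–6: Carlos → floor 1, Wendy → floor 6.

Carlos, Jing, Hiro, Dana, Jamal, Wendy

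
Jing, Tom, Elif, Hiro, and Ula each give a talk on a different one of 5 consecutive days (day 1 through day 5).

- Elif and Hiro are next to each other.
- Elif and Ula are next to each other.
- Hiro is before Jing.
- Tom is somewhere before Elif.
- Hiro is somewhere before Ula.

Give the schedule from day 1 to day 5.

From clues 1–2: Elif is in {2,3,4}.
From clues 1–3: Jing is in {4,5}.
From clues 1–4: Tom → day 1, Elif → day 3, Jing → day 5.
From clues 1–5: Hiro → day 2, Ula → day 4.

Tom, Hiro, Elif, Ula, Jing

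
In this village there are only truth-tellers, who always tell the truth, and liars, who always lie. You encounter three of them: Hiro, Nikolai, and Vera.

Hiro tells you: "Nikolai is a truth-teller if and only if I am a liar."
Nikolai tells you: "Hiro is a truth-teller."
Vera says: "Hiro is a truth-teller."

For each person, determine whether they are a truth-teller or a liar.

Consider Hiro. Suppose Hiro is a truth-teller.
Then no assignment of the remaining roles makes every statement match its speaker's type — contradiction.
So Hiro is a liar.
With that fixed, Nikolai's statement is false, so Nikolai is a liar.
With that fixed, Vera's statement is false, so Vera is a liar.

Hiro: liar, Nikolai: liar, Vera: liar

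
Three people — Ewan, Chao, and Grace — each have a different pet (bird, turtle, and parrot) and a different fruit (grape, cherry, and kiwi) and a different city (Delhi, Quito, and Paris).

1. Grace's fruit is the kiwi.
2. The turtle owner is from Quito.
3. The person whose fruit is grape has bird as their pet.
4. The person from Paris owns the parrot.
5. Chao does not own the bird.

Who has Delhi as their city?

Ewan

With clues 1–4, Grace is impossible for the one with city Delhi.
With clues 1–5, Chao is impossible for the one with city Delhi.
That leaves Ewan.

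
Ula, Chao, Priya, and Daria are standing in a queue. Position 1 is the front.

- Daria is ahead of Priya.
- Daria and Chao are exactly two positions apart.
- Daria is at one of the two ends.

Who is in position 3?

With clues 1–2, Ula is ruled out for position 3.
With clues 1–3, Daria and Priya are ruled out for position 3.
So position 3 is Chao.

Chao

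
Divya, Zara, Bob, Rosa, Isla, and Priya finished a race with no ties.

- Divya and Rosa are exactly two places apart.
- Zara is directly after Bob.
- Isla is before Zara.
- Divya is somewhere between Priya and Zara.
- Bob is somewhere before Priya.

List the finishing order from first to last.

Isla, Bob, Zara, Divya, Priya, Rosa

From clues 1–2: Zara is in {2,3,5,6}.
From clues 1–3: Zara is in {3,5,6}.
From clues 1–4: Zara is in {3,6}.
From clues 1–5: Isla → place 1, Bob → place 2, Zara → place 3, Divya → place 4, Priya → place 5, Rosa → place 6.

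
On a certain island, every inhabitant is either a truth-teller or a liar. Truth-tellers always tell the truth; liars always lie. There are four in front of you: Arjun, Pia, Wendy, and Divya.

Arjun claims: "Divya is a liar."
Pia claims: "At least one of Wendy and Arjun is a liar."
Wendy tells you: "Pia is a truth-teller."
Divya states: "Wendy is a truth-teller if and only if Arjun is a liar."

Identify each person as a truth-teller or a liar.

Consider Arjun. Suppose Arjun is a truth-teller.
Then no assignment of the remaining roles makes every statement match its speaker's type — contradiction.
So Arjun is a liar.
With that fixed, Pia's statement is true, so Pia is a truth-teller.
With that fixed, Wendy's statement is true, so Wendy is a truth-teller.
With that fixed, Divya's statement is true, so Divya is a truth-teller.

Arjun: liar, Pia: truth-teller, Wendy: truth-teller, Divya: truth-teller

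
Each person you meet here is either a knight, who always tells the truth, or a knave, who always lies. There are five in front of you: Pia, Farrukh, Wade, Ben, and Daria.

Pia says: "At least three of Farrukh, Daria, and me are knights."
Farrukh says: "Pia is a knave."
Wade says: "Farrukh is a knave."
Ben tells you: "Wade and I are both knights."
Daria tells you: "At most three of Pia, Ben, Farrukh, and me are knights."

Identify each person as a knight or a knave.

Pia: knave, Farrukh: knight, Wade: knave, Ben: knave, Daria: knight

Consider Pia. Suppose Pia is a knight.
Then no assignment of the remaining roles makes every statement match its speaker's type — contradiction.
So Pia is a knave.
With that fixed, Farrukh's statement is true, so Farrukh is a knight.
With that fixed, Wade's statement is false, so Wade is a knave.
With that fixed, Ben's statement is false, so Ben is a knave.
With that fixed, Daria's statement is true, so Daria is a knight.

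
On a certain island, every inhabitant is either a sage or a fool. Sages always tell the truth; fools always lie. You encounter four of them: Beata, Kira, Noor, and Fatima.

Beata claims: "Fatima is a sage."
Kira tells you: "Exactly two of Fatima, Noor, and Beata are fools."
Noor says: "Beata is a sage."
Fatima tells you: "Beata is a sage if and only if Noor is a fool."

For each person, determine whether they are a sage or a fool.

Beata: fool, Kira: fool, Noor: fool, Fatima: fool

Consider Beata. Suppose Beata is a sage.
Then no assignment of the remaining roles makes every statement match its speaker's type — contradiction.
So Beata is a fool.
With that fixed, Noor's statement is false, so Noor is a fool.
With that fixed, Fatima's statement is false, so Fatima is a fool.
With that fixed, Kira's statement is false, so Kira is a fool.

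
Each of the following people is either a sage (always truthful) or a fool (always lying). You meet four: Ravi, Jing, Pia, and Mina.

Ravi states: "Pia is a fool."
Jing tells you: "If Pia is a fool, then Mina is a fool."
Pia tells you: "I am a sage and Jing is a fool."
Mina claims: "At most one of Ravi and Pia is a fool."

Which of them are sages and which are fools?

Ravi: sage, Jing: fool, Pia: fool, Mina: sage

Consider Ravi. Suppose Ravi is a fool.
Then no assignment of the remaining roles makes every statement match its speaker's type — contradiction.
So Ravi is a sage.
With that fixed, Mina's statement is true, so Mina is a sage.
Consider Jing. Suppose Jing is a sage.
Then no assignment of the remaining roles makes every statement match its speaker's type — contradiction.
So Jing is a fool.
Consider Pia. Suppose Pia is a sage.
Then Ravi's statement comes out false, contradicting Ravi being a sage.
So Pia is a fool.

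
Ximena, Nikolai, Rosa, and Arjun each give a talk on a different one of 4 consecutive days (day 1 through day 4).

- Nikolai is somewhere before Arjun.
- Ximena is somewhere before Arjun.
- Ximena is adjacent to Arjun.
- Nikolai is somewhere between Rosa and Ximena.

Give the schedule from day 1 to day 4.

Rosa, Nikolai, Ximena, Arjun

From clue 1: Nikolai is in {1,2,3}.
From clues 1–2: Arjun is in {3,4}.
From clues 1–3: Ximena is in {2,3}.
From clues 1–4: Rosa → day 1, Nikolai → day 2, Ximena → day 3, Arjun → day 4.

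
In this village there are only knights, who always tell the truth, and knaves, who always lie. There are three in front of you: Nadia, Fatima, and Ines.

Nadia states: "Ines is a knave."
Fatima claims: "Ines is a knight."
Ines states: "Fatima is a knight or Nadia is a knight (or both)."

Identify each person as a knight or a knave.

Nadia: knave, Fatima: knight, Ines: knight

Consider Nadia. Suppose Nadia is a knight.
Then no assignment of the remaining roles makes every statement match its speaker's type — contradiction.
So Nadia is a knave.
Consider Fatima. Suppose Fatima is a knave.
Then no assignment of the remaining roles makes every statement match its speaker's type — contradiction.
So Fatima is a knight.
With that fixed, Ines's statement is true, so Ines is a knight.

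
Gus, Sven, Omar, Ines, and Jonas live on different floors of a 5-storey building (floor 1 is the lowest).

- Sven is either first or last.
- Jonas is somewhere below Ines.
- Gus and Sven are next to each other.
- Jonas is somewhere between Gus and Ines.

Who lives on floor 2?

With clue 1, Sven is ruled out for floor 2.
With clues 1–4, Ines, Jonas, and Omar are ruled out for floor 2.
So floor 2 is Gus.

Gus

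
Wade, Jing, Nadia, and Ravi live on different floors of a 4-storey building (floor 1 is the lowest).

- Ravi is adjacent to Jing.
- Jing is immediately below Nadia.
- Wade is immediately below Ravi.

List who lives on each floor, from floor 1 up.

From clues 1–2: Wade is in {1,4}.
From clues 1–3: Wade → floor 1, Ravi → floor 2, Jing → floor 3, Nadia → floor 4.

Wade, Ravi, Jing, Nadia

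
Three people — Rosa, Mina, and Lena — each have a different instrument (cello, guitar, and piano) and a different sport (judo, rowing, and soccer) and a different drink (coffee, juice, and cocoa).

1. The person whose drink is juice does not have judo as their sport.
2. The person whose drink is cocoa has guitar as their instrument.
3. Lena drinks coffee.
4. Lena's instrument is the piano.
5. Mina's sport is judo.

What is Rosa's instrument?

cello

With clues 1–4, piano is impossible for Rosa's instrument.
With clues 1–5, guitar is impossible for Rosa's instrument.
That leaves cello.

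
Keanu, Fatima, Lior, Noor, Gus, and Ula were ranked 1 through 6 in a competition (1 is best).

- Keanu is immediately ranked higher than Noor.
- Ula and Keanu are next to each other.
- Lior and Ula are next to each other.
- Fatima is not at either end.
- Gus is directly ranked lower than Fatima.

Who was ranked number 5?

Fatima

With clues 1–2, Ula is ruled out for rank 5.
With clues 1–3, Lior is ruled out for rank 5.
With clues 1–4, Gus and Noor are ruled out for rank 5.
With clues 1–5, Keanu is ruled out for rank 5.
So rank 5 is Fatima.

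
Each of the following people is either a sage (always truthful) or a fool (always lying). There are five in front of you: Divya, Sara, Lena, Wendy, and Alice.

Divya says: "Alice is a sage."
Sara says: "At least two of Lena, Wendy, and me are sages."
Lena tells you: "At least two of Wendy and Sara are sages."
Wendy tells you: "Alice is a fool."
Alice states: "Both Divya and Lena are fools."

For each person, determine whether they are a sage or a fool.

Divya: fool, Sara: sage, Lena: sage, Wendy: sage, Alice: fool

Consider Divya. Suppose Divya is a sage.
Then no assignment of the remaining roles makes every statement match its speaker's type — contradiction.
So Divya is a fool.
Consider Sara. Suppose Sara is a fool.
Then no assignment of the remaining roles makes every statement match its speaker's type — contradiction.
So Sara is a sage.
Consider Lena. Suppose Lena is a fool.
Then no assignment of the remaining roles makes every statement match its speaker's type — contradiction.
So Lena is a sage.
With that fixed, Alice's statement is false, so Alice is a fool.
With that fixed, Wendy's statement is true, so Wendy is a sage.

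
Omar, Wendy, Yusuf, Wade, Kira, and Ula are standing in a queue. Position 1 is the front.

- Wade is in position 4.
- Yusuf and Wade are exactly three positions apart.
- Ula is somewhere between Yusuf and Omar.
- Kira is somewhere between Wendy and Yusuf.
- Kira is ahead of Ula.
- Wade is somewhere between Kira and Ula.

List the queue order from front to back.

From clue 1: Wade → position 4.
From clues 1–2: Yusuf → position 1.
From clues 1–3: Omar is in {3,5,6}.
From clues 1–5: Kira → position 2.
From clues 1–6: Wendy → position 3, Ula → position 5, Omar → position 6.

Yusuf, Kira, Wendy, Wade, Ula, Omar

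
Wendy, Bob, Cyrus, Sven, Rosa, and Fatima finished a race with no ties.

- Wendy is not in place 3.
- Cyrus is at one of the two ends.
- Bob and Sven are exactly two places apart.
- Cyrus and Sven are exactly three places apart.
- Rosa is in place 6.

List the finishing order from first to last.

From clue 1: Wendy is in {1,2,4,5,6}.
From clues 1–2: Cyrus is in {1,6}.
From clues 1–5: Cyrus → place 1, Bob → place 2, Fatima → place 3, Sven → place 4, Wendy → place 5, Rosa → place 6.

Cyrus, Bob, Fatima, Sven, Wendy, Rosa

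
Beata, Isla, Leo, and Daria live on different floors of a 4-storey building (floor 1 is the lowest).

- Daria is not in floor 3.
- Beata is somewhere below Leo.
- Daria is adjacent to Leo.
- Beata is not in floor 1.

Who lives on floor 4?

With clues 1–2, Beata is ruled out for floor 4.
With clues 1–3, Leo is ruled out for floor 4.
With clues 1–4, Isla is ruled out for floor 4.
So floor 4 is Daria.

Daria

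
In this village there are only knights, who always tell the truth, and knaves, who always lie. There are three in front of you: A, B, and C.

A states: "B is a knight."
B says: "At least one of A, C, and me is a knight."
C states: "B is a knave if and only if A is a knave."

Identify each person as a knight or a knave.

Consider A. Suppose A is a knave.
Then no assignment of the remaining roles makes every statement match its speaker's type — contradiction.
So A is a knight.
With that fixed, B's statement is true, so B is a knight.
With that fixed, C's statement is true, so C is a knight.

A: knight, B: knight, C: knight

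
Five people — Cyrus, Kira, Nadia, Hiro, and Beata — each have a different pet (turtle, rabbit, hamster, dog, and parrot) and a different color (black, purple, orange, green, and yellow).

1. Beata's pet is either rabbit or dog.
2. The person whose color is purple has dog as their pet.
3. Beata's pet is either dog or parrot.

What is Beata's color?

With clues 1–3, black, green, orange, and yellow are impossible for Beata's color.
That leaves purple.

purple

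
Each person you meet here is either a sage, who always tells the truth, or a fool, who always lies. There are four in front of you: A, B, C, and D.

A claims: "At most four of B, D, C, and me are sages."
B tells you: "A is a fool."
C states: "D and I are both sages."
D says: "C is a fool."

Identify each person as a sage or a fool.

A: sage, B: fool, C: fool, D: sage

Regardless of anyone's role, A's statement is true, so A is a sage.
With that fixed, B's statement is false, so B is a fool.
Consider C. Suppose C is a sage.
Then no assignment of the remaining roles makes every statement match its speaker's type — contradiction.
So C is a fool.
With that fixed, D's statement is true, so D is a sage.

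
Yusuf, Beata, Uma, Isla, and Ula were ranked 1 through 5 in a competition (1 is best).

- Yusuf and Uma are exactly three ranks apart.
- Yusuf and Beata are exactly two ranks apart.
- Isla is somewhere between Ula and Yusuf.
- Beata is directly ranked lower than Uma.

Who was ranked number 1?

Ula

With clues 1–2, Beata is ruled out for rank 1.
With clues 1–3, Isla and Uma are ruled out for rank 1.
With clues 1–4, Yusuf is ruled out for rank 1.
So rank 1 is Ula.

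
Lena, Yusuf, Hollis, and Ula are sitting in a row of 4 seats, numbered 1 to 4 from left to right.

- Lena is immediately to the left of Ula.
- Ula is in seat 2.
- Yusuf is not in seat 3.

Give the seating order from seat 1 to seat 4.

Lena, Ula, Hollis, Yusuf

From clue 1: Lena is in {1,2,3}.
From clues 1–2: Lena → seat 1, Ula → seat 2.
From clues 1–3: Hollis → seat 3, Yusuf → seat 4.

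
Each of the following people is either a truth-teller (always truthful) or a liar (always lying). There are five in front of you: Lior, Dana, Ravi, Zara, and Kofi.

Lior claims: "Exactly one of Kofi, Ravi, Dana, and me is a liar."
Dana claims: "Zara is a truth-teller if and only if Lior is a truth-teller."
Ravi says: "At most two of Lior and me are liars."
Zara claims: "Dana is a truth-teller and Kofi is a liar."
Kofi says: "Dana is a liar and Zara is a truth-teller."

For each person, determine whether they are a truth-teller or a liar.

Regardless of anyone's role, Ravi's statement is true, so Ravi is a truth-teller.
Consider Lior. Suppose Lior is a liar.
Then no assignment of the remaining roles makes every statement match its speaker's type — contradiction.
So Lior is a truth-teller.
Consider Dana. Suppose Dana is a liar.
Then no assignment of the remaining roles makes every statement match its speaker's type — contradiction.
So Dana is a truth-teller.
With that fixed, Kofi's statement is false, so Kofi is a liar.
With that fixed, Zara's statement is true, so Zara is a truth-teller.

Lior: truth-teller, Dana: truth-teller, Ravi: truth-teller, Zara: truth-teller, Kofi: liar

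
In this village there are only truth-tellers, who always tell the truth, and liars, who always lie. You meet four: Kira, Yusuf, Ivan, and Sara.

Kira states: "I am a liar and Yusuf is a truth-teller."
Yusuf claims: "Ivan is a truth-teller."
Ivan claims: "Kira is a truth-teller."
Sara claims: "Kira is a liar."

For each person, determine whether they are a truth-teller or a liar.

Kira: liar, Yusuf: liar, Ivan: liar, Sara: truth-teller

Consider Kira. Suppose Kira is a truth-teller.
Then Kira's own statement would have to be true, but it can't be — contradiction.
So Kira is a liar.
With that fixed, Ivan's statement is false, so Ivan is a liar.
With that fixed, Sara's statement is true, so Sara is a truth-teller.
With that fixed, Yusuf's statement is false, so Yusuf is a liar.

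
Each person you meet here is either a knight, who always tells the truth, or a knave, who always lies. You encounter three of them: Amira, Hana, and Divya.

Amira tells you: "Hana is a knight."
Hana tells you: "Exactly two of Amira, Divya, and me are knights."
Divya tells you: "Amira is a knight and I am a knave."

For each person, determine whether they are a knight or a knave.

Amira: knave, Hana: knave, Divya: knave

Consider Amira. Suppose Amira is a knight.
Then whichever role Divya has, Divya's statement has the wrong truth value — contradiction.
So Amira is a knave.
With that fixed, Divya's statement is false, so Divya is a knave.
With that fixed, Hana's statement is false, so Hana is a knave.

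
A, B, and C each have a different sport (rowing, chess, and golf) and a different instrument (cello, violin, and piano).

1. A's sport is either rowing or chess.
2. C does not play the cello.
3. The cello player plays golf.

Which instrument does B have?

cello

With clues 1–3, piano and violin are impossible for B's instrument.
That leaves cello.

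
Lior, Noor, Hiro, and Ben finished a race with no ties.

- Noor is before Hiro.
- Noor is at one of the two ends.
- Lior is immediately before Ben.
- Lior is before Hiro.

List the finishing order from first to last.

From clue 1: Noor is in {1,2,3}.
From clues 1–2: Noor → place 1.
From clues 1–3: Lior is in {2,3}.
From clues 1–4: Lior → place 2, Ben → place 3, Hiro → place 4.

Noor, Lior, Ben, Hiro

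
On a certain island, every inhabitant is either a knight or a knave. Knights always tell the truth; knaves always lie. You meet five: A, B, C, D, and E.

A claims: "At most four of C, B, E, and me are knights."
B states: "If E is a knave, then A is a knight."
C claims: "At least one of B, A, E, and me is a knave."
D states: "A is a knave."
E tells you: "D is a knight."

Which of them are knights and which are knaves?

Regardless of anyone's role, A's statement is true, so A is a knight.
With that fixed, B's statement is true, so B is a knight.
With that fixed, D's statement is false, so D is a knave.
With that fixed, E's statement is false, so E is a knave.
With that fixed, C's statement is true, so C is a knight.

A: knight, B: knight, C: knight, D: knave, E: knave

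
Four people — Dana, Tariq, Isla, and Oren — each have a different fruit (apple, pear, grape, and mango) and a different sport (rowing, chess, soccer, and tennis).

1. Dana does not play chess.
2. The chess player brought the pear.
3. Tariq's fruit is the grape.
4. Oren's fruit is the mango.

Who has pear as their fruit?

With clues 1–2, Dana is impossible for the one with fruit pear.
With clues 1–3, Tariq is impossible for the one with fruit pear.
With clues 1–4, Oren is impossible for the one with fruit pear.
That leaves Isla.

Isla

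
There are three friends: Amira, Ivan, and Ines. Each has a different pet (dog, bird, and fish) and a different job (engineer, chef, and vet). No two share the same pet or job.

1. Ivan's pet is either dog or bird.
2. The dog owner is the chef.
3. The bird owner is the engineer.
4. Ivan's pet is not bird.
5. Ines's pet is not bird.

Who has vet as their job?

Ines

With clues 1–3, Ivan is impossible for the one with job vet.
With clues 1–5, Amira is impossible for the one with job vet.
That leaves Ines.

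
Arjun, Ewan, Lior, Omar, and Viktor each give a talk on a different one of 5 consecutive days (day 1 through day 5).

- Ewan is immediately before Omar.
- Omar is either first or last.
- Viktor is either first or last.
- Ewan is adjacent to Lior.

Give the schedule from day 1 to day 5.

Viktor, Arjun, Lior, Ewan, Omar

From clue 1: Ewan is in {1,2,3,4}.
From clues 1–2: Ewan → day 4, Omar → day 5.
From clues 1–3: Viktor → day 1.
From clues 1–4: Arjun → day 2, Lior → day 3.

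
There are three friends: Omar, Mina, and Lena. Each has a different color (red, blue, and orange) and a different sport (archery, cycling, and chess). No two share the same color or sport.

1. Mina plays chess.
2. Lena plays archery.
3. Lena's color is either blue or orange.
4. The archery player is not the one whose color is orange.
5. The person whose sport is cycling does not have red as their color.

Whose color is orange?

With clues 1–4, Lena is impossible for the one with color orange.
With clues 1–5, Mina is impossible for the one with color orange.
That leaves Omar.

Omar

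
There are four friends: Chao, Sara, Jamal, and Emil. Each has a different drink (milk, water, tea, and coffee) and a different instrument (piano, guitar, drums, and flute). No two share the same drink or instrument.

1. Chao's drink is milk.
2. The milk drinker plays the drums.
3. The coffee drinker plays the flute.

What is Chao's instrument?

With clues 1–2, flute, guitar, and piano are impossible for Chao's instrument.
That leaves drums.

drums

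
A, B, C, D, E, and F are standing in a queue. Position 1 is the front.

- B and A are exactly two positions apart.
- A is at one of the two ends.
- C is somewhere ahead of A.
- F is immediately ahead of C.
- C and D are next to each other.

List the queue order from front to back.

From clues 1–2: A is in {1,6}.
From clues 1–3: B → position 4, A → position 6.
From clues 1–4: C is in {2,3}.
From clues 1–5: F → position 1, C → position 2, D → position 3, E → position 5.

F, C, D, B, E, A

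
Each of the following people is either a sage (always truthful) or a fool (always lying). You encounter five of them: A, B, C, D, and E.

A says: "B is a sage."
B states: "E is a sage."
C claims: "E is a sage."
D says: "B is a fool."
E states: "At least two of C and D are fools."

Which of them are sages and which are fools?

A: fool, B: fool, C: fool, D: sage, E: fool

Consider A. Suppose A is a sage.
Then no assignment of the remaining roles makes every statement match its speaker's type — contradiction.
So A is a fool.
Consider B. Suppose B is a sage.
Then A's statement comes out true, contradicting A being a fool.
So B is a fool.
With that fixed, D's statement is true, so D is a sage.
With that fixed, E's statement is false, so E is a fool.
With that fixed, C's statement is false, so C is a fool.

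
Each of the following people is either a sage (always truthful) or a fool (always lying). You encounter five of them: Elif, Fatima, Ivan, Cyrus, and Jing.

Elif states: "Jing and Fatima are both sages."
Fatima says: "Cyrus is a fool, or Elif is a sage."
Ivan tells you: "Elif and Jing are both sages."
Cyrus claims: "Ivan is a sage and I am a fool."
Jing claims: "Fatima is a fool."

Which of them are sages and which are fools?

Elif: fool, Fatima: sage, Ivan: fool, Cyrus: fool, Jing: fool

Consider Elif. Suppose Elif is a sage.
Then no assignment of the remaining roles makes every statement match its speaker's type — contradiction.
So Elif is a fool.
With that fixed, Ivan's statement is false, so Ivan is a fool.
With that fixed, Cyrus's statement is false, so Cyrus is a fool.
With that fixed, Fatima's statement is true, so Fatima is a sage.
With that fixed, Jing's statement is false, so Jing is a fool.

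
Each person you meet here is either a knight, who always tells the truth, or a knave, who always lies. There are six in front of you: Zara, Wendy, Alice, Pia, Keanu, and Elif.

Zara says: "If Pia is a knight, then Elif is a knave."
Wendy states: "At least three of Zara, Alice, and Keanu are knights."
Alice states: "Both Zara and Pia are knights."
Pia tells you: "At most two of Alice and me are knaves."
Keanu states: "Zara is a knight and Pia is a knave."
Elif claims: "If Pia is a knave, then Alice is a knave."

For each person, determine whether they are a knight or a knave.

Zara: knave, Wendy: knave, Alice: knave, Pia: knight, Keanu: knave, Elif: knight

Regardless of anyone's role, Pia's statement is true, so Pia is a knight.
With that fixed, Keanu's statement is false, so Keanu is a knave.
With that fixed, Elif's statement is true, so Elif is a knight.
With that fixed, Zara's statement is false, so Zara is a knave.
With that fixed, Wendy's statement is false, so Wendy is a knave.
With that fixed, Alice's statement is false, so Alice is a knave.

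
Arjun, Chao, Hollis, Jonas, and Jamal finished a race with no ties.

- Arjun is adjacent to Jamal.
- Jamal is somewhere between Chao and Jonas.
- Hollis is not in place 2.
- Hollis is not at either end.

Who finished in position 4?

Hollis

With clues 1–4, Arjun, Chao, Jamal, and Jonas are ruled out for place 4.
So place 4 is Hollis.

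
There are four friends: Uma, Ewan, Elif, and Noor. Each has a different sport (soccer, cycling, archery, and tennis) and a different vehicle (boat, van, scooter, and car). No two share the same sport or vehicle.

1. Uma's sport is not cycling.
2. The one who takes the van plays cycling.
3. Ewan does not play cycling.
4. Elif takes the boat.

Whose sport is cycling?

Clue 1 rules out Uma for the one with sport cycling.
With clues 1–3, Ewan is impossible for the one with sport cycling.
With clues 1–4, Elif is impossible for the one with sport cycling.
That leaves Noor.

Noor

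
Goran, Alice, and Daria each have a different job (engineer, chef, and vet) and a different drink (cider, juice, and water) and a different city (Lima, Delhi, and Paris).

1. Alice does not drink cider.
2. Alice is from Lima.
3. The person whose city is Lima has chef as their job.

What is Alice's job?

With clues 1–3, engineer and vet are impossible for Alice's job.
That leaves chef.

chef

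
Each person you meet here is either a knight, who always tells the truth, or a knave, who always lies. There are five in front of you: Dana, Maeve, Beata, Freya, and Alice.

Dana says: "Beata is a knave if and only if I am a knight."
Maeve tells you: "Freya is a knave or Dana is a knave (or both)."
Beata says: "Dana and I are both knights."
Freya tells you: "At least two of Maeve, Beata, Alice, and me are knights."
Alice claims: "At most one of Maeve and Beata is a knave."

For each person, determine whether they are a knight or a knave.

Dana: knave, Maeve: knight, Beata: knave, Freya: knight, Alice: knight

Consider Dana. Suppose Dana is a knight.
Then no assignment of the remaining roles makes every statement match its speaker's type — contradiction.
So Dana is a knave.
With that fixed, Maeve's statement is true, so Maeve is a knight.
With that fixed, Beata's statement is false, so Beata is a knave.
With that fixed, Alice's statement is true, so Alice is a knight.
With that fixed, Freya's statement is true, so Freya is a knight.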